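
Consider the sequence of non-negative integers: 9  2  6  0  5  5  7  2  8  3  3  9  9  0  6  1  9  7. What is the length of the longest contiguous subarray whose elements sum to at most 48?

10

[9] sum 9 len 1
[9, 2] sum 11 len 2
[9, 2, 6] sum 17 len 3
[9, 2, 6, 0] sum 17 len 4
[9, 2, 6, 0, 5] sum 22 len 5
[9, 2, 6, 0, 5, 5] sum 27 len 6
[9, 2, 6, 0, 5, 5, 7] sum 34 len 7
[9, 2, 6, 0, 5, 5, 7, 2] sum 36 len 8
[9, 2, 6, 0, 5, 5, 7, 2, 8] sum 44 len 9
[9, 2, 6, 0, 5, 5, 7, 2, 8, 3] sum 47 len 10
[2, 6, 0, 5, 5, 7, 2, 8, 3, 3] sum 41 len 10
[6, 0, 5, 5, 7, 2, 8, 3, 3, 9] sum 48 len 10
[5, 7, 2, 8, 3, 3, 9, 9] sum 46 len 8
[5, 7, 2, 8, 3, 3, 9, 9, 0] sum 46 len 9
[7, 2, 8, 3, 3, 9, 9, 0, 6] sum 47 len 9
[7, 2, 8, 3, 3, 9, 9, 0, 6, 1] sum 48 len 10
[8, 3, 3, 9, 9, 0, 6, 1, 9] sum 48 len 9
[3, 3, 9, 9, 0, 6, 1, 9, 7] sum 47 len 9
Longest length seen: 10.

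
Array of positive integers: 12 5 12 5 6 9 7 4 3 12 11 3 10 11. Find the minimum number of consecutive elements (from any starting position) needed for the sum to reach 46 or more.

Extend right; whenever the sum reaches 46, record the length and shrink from the left:
add 12: running sum 12 < 46
add 5: running sum 17 < 46
add 12: running sum 29 < 46
add 5: running sum 34 < 46
add 6: running sum 40 < 46
add 9: shortest ending here [12, 5, 12, 5, 6, 9] sum 49, len 6
add 7: shortest ending here [12, 5, 12, 5, 6, 9, 7] sum 56, len 7
add 4: shortest ending here [5, 12, 5, 6, 9, 7, 4] sum 48, len 7
add 3: shortest ending here [12, 5, 6, 9, 7, 4, 3] sum 46, len 7
add 12: shortest ending here [5, 6, 9, 7, 4, 3, 12] sum 46, len 7
add 11: shortest ending here [9, 7, 4, 3, 12, 11] sum 46, len 6
add 3: shortest ending here [9, 7, 4, 3, 12, 11, 3] sum 49, len 7
add 10: shortest ending here [7, 4, 3, 12, 11, 3, 10] sum 50, len 7
add 11: shortest ending here [12, 11, 3, 10, 11] sum 47, len 5
Shortest qualifying length: 5.

5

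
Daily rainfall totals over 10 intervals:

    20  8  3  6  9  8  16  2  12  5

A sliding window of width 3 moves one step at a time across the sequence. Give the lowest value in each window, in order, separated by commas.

3, 3, 3, 6, 8, 2, 2, 2

20 8 3 → min 3
8 3 6 → min 3
3 6 9 → min 3
6 9 8 → min 6
9 8 16 → min 8
8 16 2 → min 2
16 2 12 → min 2
2 12 5 → min 2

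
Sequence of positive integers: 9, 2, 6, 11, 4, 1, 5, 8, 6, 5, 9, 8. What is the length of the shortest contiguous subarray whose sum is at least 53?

9

add 9: running sum 9 < 53
add 2: running sum 11 < 53
add 6: running sum 17 < 53
add 11: running sum 28 < 53
add 4: running sum 32 < 53
add 1: running sum 33 < 53
add 5: running sum 38 < 53
add 8: running sum 46 < 53
add 6: running sum 52 < 53
end 9: [9, 2, 6, 11, 4, 1, 5, 8, 6, 5] sum 57, len 10
end 10: [6, 11, 4, 1, 5, 8, 6, 5, 9] sum 55, len 9
end 11: [11, 4, 1, 5, 8, 6, 5, 9, 8] sum 57, len 9
Shortest qualifying length: 9.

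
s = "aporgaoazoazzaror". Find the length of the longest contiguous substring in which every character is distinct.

5

[a] len 1
[a, p] len 2
[a, p, o] len 3
[a, p, o, r] len 4
[a, p, o, r, g] len 5
[p, o, r, g, a] len 5
[r, g, a, o] len 4
[o, a] len 2
[o, a, z] len 3
[a, z, o] len 3
[z, o, a] len 3
[o, a, z] len 3
[z] len 1
[z, a] len 2
[z, a, r] len 3
[z, a, r, o] len 4
[o, r] len 2
Longest all-distinct length: 5.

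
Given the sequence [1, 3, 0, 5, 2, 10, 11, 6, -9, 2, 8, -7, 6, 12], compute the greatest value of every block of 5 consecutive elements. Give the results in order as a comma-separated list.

5, 10, 11, 11, 11, 11, 11, 8, 8, 12

[1, 3, 0, 5, 2] → max 5
[3, 0, 5, 2, 10] → max 10
[0, 5, 2, 10, 11] → max 11
[5, 2, 10, 11, 6] → max 11
[2, 10, 11, 6, -9] → max 11
[10, 11, 6, -9, 2] → max 11
[11, 6, -9, 2, 8] → max 11
[6, -9, 2, 8, -7] → max 8
[-9, 2, 8, -7, 6] → max 8
[2, 8, -7, 6, 12] → max 12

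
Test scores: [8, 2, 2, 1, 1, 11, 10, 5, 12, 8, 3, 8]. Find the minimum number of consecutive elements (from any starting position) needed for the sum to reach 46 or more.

add 8: running sum 8 < 46
add 2: running sum 10 < 46
add 2: running sum 12 < 46
add 1: running sum 13 < 46
add 1: running sum 14 < 46
add 11: running sum 25 < 46
add 10: running sum 35 < 46
add 5: running sum 40 < 46
end 8: [8, 2, 2, 1, 1, 11, 10, 5, 12] sum 52, len 9
end 9: [11, 10, 5, 12, 8] sum 46, len 5
end 10: [11, 10, 5, 12, 8, 3] sum 49, len 6
end 11: [10, 5, 12, 8, 3, 8] sum 46, len 6
Shortest qualifying length: 5.

5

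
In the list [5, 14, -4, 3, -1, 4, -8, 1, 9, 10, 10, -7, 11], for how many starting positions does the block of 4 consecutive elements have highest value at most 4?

3

5 14 -4 3 → max 14
14 -4 3 -1 → max 14
-4 3 -1 4 → max 4  ≤ 4 ✓
3 -1 4 -8 → max 4  ≤ 4 ✓
-1 4 -8 1 → max 4  ≤ 4 ✓
4 -8 1 9 → max 9
-8 1 9 10 → max 10
1 9 10 10 → max 10
9 10 10 -7 → max 10
10 10 -7 11 → max 11
3 windows satisfy the condition.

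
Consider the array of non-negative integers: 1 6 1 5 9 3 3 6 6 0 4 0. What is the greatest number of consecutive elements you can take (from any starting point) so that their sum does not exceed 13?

4

[1] sum 1 len 1
[1, 6] sum 7 len 2
[1, 6, 1] sum 8 len 3
[1, 6, 1, 5] sum 13 len 4
[9] sum 9 len 1
[9, 3] sum 12 len 2
[3, 3] sum 6 len 2
[3, 3, 6] sum 12 len 3
[6, 6] sum 12 len 2
[6, 6, 0] sum 12 len 3
[6, 0, 4] sum 10 len 3
[6, 0, 4, 0] sum 10 len 4
Longest length seen: 4.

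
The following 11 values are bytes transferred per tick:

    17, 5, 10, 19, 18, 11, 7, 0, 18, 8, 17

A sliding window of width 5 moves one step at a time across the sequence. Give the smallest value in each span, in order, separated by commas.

17 5 10 19 18 → min 5
5 10 19 18 11 → min 5
10 19 18 11 7 → min 7
19 18 11 7 0 → min 0
18 11 7 0 18 → min 0
11 7 0 18 8 → min 0
7 0 18 8 17 → min 0

5, 5, 7, 0, 0, 0, 0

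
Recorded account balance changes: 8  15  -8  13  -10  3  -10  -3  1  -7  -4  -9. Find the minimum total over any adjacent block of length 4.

Each size-4 window and its sum:
[8, 15, -8, 13] → sum 28
[15, -8, 13, -10] → sum 10
[-8, 13, -10, 3] → sum -2
[13, -10, 3, -10] → sum -4
[-10, 3, -10, -3] → sum -20
[3, -10, -3, 1] → sum -9
[-10, -3, 1, -7] → sum -19
[-3, 1, -7, -4] → sum -13
[1, -7, -4, -9] → sum -19
Minimum of these is -20.

-20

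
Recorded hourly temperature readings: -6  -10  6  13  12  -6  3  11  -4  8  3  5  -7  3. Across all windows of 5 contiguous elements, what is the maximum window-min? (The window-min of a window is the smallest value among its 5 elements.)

-4

Each size-5 window and its min:
(-6, -10, 6, 13, 12) → min -10
(-10, 6, 13, 12, -6) → min -10
(6, 13, 12, -6, 3) → min -6
(13, 12, -6, 3, 11) → min -6
(12, -6, 3, 11, -4) → min -6
(-6, 3, 11, -4, 8) → min -6
(3, 11, -4, 8, 3) → min -4
(11, -4, 8, 3, 5) → min -4
(-4, 8, 3, 5, -7) → min -7
(8, 3, 5, -7, 3) → min -7
Maximum of these is -4.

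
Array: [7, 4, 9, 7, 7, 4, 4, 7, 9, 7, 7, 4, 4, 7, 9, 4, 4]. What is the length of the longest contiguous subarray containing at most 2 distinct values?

5

Extend right; when distinct count exceeds 2, shrink from the left:
[7] 1 distinct, len 1
[7, 4] 2 distinct, len 2
[4, 9] 2 distinct, len 2
[9, 7] 2 distinct, len 2
[9, 7, 7] 2 distinct, len 3
[7, 7, 4] 2 distinct, len 3
[7, 7, 4, 4] 2 distinct, len 4
[7, 7, 4, 4, 7] 2 distinct, len 5
[7, 9] 2 distinct, len 2
[7, 9, 7] 2 distinct, len 3
[7, 9, 7, 7] 2 distinct, len 4
[7, 7, 4] 2 distinct, len 3
[7, 7, 4, 4] 2 distinct, len 4
[7, 7, 4, 4, 7] 2 distinct, len 5
[7, 9] 2 distinct, len 2
[9, 4] 2 distinct, len 2
[9, 4, 4] 2 distinct, len 3
Longest length with ≤2 distinct: 5.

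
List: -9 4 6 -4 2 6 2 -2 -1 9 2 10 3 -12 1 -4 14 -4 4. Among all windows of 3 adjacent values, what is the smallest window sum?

-15

-9 4 6 → sum 1
4 6 -4 → sum 6
6 -4 2 → sum 4
-4 2 6 → sum 4
2 6 2 → sum 10
6 2 -2 → sum 6
2 -2 -1 → sum -1
-2 -1 9 → sum 6
-1 9 2 → sum 10
9 2 10 → sum 21
2 10 3 → sum 15
10 3 -12 → sum 1
3 -12 1 → sum -8
-12 1 -4 → sum -15
1 -4 14 → sum 11
-4 14 -4 → sum 6
14 -4 4 → sum 14
Smallest of these is -15.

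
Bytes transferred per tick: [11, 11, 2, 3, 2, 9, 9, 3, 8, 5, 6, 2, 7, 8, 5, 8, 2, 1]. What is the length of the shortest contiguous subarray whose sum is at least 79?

14

add 11: running sum 11 < 79
add 11: running sum 22 < 79
add 2: running sum 24 < 79
add 3: running sum 27 < 79
add 2: running sum 29 < 79
add 9: running sum 38 < 79
add 9: running sum 47 < 79
add 3: running sum 50 < 79
add 8: running sum 58 < 79
add 5: running sum 63 < 79
add 6: running sum 69 < 79
add 2: running sum 71 < 79
add 7: running sum 78 < 79
end 13: [11, 11, 2, 3, 2, 9, 9, 3, 8, 5, 6, 2, 7, 8] sum 86, len 14
end 14: [11, 2, 3, 2, 9, 9, 3, 8, 5, 6, 2, 7, 8, 5] sum 80, len 14
end 15: [11, 2, 3, 2, 9, 9, 3, 8, 5, 6, 2, 7, 8, 5, 8] sum 88, len 15
end 16: [2, 3, 2, 9, 9, 3, 8, 5, 6, 2, 7, 8, 5, 8, 2] sum 79, len 15
end 17: [2, 3, 2, 9, 9, 3, 8, 5, 6, 2, 7, 8, 5, 8, 2, 1] sum 80, len 16
Shortest qualifying length: 14.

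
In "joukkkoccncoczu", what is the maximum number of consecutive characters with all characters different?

[j] len 1
[j, o] len 2
[j, o, u] len 3
[j, o, u, k] len 4
[k] len 1
[k] len 1
[k, o] len 2
[k, o, c] len 3
[c] len 1
[c, n] len 2
[n, c] len 2
[n, c, o] len 3
[o, c] len 2
[o, c, z] len 3
[o, c, z, u] len 4
Longest all-distinct length: 4.

4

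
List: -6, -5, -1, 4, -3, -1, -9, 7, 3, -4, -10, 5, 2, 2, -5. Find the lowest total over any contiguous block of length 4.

Window sums for each of the 12 positions:
[-6, -5, -1, 4] → sum -8
[-5, -1, 4, -3] → sum -5
[-1, 4, -3, -1] → sum -1
[4, -3, -1, -9] → sum -9
[-3, -1, -9, 7] → sum -6
[-1, -9, 7, 3] → sum 0
[-9, 7, 3, -4] → sum -3
[7, 3, -4, -10] → sum -4
[3, -4, -10, 5] → sum -6
[-4, -10, 5, 2] → sum -7
[-10, 5, 2, 2] → sum -1
[5, 2, 2, -5] → sum 4
Lowest of these is -9.

-9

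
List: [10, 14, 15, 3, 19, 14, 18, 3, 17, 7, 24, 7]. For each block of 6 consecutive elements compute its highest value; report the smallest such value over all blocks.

19

[10, 14, 15, 3, 19, 14] → max 19
[14, 15, 3, 19, 14, 18] → max 19
[15, 3, 19, 14, 18, 3] → max 19
[3, 19, 14, 18, 3, 17] → max 19
[19, 14, 18, 3, 17, 7] → max 19
[14, 18, 3, 17, 7, 24] → max 24
[18, 3, 17, 7, 24, 7] → max 24
Smallest of these is 19.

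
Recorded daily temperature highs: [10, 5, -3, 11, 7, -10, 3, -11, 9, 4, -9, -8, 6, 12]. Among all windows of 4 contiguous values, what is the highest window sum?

(10, 5, -3, 11) → sum 23
(5, -3, 11, 7) → sum 20
(-3, 11, 7, -10) → sum 5
(11, 7, -10, 3) → sum 11
(7, -10, 3, -11) → sum -11
(-10, 3, -11, 9) → sum -9
(3, -11, 9, 4) → sum 5
(-11, 9, 4, -9) → sum -7
(9, 4, -9, -8) → sum -4
(4, -9, -8, 6) → sum -7
(-9, -8, 6, 12) → sum 1
Highest of these is 23.

23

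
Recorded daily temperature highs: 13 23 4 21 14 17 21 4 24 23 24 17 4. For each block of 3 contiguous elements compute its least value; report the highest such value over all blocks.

(13, 23, 4) → min 4
(23, 4, 21) → min 4
(4, 21, 14) → min 4
(21, 14, 17) → min 14
(14, 17, 21) → min 14
(17, 21, 4) → min 4
(21, 4, 24) → min 4
(4, 24, 23) → min 4
(24, 23, 24) → min 23
(23, 24, 17) → min 17
(24, 17, 4) → min 4
Highest of these is 23.

23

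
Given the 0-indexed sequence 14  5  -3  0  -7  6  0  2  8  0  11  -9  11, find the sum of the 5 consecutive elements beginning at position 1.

1

Elements at indices 1..5: 5, -3, 0, -7, 6
sum(5, -3, 0, -7, 6) = 1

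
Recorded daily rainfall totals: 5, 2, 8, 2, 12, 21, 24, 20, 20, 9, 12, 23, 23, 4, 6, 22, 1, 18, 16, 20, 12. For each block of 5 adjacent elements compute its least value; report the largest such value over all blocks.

5 2 8 2 12 → min 2
2 8 2 12 21 → min 2
8 2 12 21 24 → min 2
2 12 21 24 20 → min 2
12 21 24 20 20 → min 12
21 24 20 20 9 → min 9
24 20 20 9 12 → min 9
20 20 9 12 23 → min 9
20 9 12 23 23 → min 9
9 12 23 23 4 → min 4
12 23 23 4 6 → min 4
23 23 4 6 22 → min 4
23 4 6 22 1 → min 1
4 6 22 1 18 → min 1
6 22 1 18 16 → min 1
22 1 18 16 20 → min 1
1 18 16 20 12 → min 1
Largest of these is 12.

12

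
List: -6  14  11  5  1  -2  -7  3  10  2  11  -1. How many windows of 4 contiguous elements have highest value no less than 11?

[-6, 14, 11, 5] → max 14  ≥ 11 ✓
[14, 11, 5, 1] → max 14  ≥ 11 ✓
[11, 5, 1, -2] → max 11  ≥ 11 ✓
[5, 1, -2, -7] → max 5
[1, -2, -7, 3] → max 3
[-2, -7, 3, 10] → max 10
[-7, 3, 10, 2] → max 10
[3, 10, 2, 11] → max 11  ≥ 11 ✓
[10, 2, 11, -1] → max 11  ≥ 11 ✓
5 windows satisfy the condition.

5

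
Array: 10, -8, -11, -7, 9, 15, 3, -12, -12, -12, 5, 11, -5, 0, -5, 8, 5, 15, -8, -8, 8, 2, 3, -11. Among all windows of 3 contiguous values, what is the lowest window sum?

(10, -8, -11) → sum -9
(-8, -11, -7) → sum -26
(-11, -7, 9) → sum -9
(-7, 9, 15) → sum 17
(9, 15, 3) → sum 27
(15, 3, -12) → sum 6
(3, -12, -12) → sum -21
(-12, -12, -12) → sum -36
(-12, -12, 5) → sum -19
(-12, 5, 11) → sum 4
(5, 11, -5) → sum 11
(11, -5, 0) → sum 6
(-5, 0, -5) → sum -10
(0, -5, 8) → sum 3
(-5, 8, 5) → sum 8
(8, 5, 15) → sum 28
(5, 15, -8) → sum 12
(15, -8, -8) → sum -1
(-8, -8, 8) → sum -8
(-8, 8, 2) → sum 2
(8, 2, 3) → sum 13
(2, 3, -11) → sum -6
Lowest of these is -36.

-36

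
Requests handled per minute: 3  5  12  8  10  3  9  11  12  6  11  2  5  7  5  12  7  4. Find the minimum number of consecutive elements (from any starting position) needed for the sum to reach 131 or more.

18

Extend right; whenever the sum reaches 131, record the length and shrink from the left:
add 3: running sum 3 < 131
add 5: running sum 8 < 131
add 12: running sum 20 < 131
add 8: running sum 28 < 131
add 10: running sum 38 < 131
add 3: running sum 41 < 131
add 9: running sum 50 < 131
add 11: running sum 61 < 131
add 12: running sum 73 < 131
add 6: running sum 79 < 131
add 11: running sum 90 < 131
add 2: running sum 92 < 131
add 5: running sum 97 < 131
add 7: running sum 104 < 131
add 5: running sum 109 < 131
add 12: running sum 121 < 131
add 7: running sum 128 < 131
end 17: [3, 5, 12, 8, 10, 3, 9, 11, 12, 6, 11, 2, 5, 7, 5, 12, 7, 4] sum 132, len 18
Shortest qualifying length: 18.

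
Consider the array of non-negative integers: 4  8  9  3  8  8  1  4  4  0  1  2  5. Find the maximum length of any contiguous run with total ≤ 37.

10

add 4: [4] sum 4, len 1
add 8: [4, 8] sum 12, len 2
add 9: [4, 8, 9] sum 21, len 3
add 3: [4, 8, 9, 3] sum 24, len 4
add 8: [4, 8, 9, 3, 8] sum 32, len 5
add 8: [8, 9, 3, 8, 8] sum 36, len 5
add 1: [8, 9, 3, 8, 8, 1] sum 37, len 6
add 4: [9, 3, 8, 8, 1, 4] sum 33, len 6
add 4: [9, 3, 8, 8, 1, 4, 4] sum 37, len 7
add 0: [9, 3, 8, 8, 1, 4, 4, 0] sum 37, len 8
add 1: [3, 8, 8, 1, 4, 4, 0, 1] sum 29, len 8
add 2: [3, 8, 8, 1, 4, 4, 0, 1, 2] sum 31, len 9
add 5: [3, 8, 8, 1, 4, 4, 0, 1, 2, 5] sum 36, len 10
Longest length seen: 10.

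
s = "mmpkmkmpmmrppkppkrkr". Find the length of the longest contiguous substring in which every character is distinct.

3

[m] len 1
[m] len 1
[m, p] len 2
[m, p, k] len 3
[p, k, m] len 3
[m, k] len 2
[k, m] len 2
[k, m, p] len 3
[p, m] len 2
[m] len 1
[m, r] len 2
[m, r, p] len 3
[p] len 1
[p, k] len 2
[k, p] len 2
[p] len 1
[p, k] len 2
[p, k, r] len 3
[r, k] len 2
[k, r] len 2
Longest all-distinct length: 3.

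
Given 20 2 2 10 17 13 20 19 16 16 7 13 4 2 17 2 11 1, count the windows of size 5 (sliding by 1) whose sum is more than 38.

11

20 2 2 10 17 → sum 51  > 38 ✓
2 2 10 17 13 → sum 44  > 38 ✓
2 10 17 13 20 → sum 62  > 38 ✓
10 17 13 20 19 → sum 79  > 38 ✓
17 13 20 19 16 → sum 85  > 38 ✓
13 20 19 16 16 → sum 84  > 38 ✓
20 19 16 16 7 → sum 78  > 38 ✓
19 16 16 7 13 → sum 71  > 38 ✓
16 16 7 13 4 → sum 56  > 38 ✓
16 7 13 4 2 → sum 42  > 38 ✓
7 13 4 2 17 → sum 43  > 38 ✓
13 4 2 17 2 → sum 38
4 2 17 2 11 → sum 36
2 17 2 11 1 → sum 33
11 windows satisfy the condition.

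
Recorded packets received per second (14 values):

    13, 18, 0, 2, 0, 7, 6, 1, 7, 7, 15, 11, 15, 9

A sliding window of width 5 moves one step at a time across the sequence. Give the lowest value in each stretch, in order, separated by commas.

Sliding a size-5 window across the 14 values:
(13, 18, 0, 2, 0) → min 0
(18, 0, 2, 0, 7) → min 0
(0, 2, 0, 7, 6) → min 0
(2, 0, 7, 6, 1) → min 0
(0, 7, 6, 1, 7) → min 0
(7, 6, 1, 7, 7) → min 1
(6, 1, 7, 7, 15) → min 1
(1, 7, 7, 15, 11) → min 1
(7, 7, 15, 11, 15) → min 7
(7, 15, 11, 15, 9) → min 7

0, 0, 0, 0, 0, 1, 1, 1, 7, 7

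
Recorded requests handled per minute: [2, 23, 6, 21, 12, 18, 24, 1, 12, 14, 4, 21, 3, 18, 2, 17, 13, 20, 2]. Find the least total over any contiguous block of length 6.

[2, 23, 6, 21, 12, 18] → sum 82
[23, 6, 21, 12, 18, 24] → sum 104
[6, 21, 12, 18, 24, 1] → sum 82
[21, 12, 18, 24, 1, 12] → sum 88
[12, 18, 24, 1, 12, 14] → sum 81
[18, 24, 1, 12, 14, 4] → sum 73
[24, 1, 12, 14, 4, 21] → sum 76
[1, 12, 14, 4, 21, 3] → sum 55
[12, 14, 4, 21, 3, 18] → sum 72
[14, 4, 21, 3, 18, 2] → sum 62
[4, 21, 3, 18, 2, 17] → sum 65
[21, 3, 18, 2, 17, 13] → sum 74
[3, 18, 2, 17, 13, 20] → sum 73
[18, 2, 17, 13, 20, 2] → sum 72
Least of these is 55.

55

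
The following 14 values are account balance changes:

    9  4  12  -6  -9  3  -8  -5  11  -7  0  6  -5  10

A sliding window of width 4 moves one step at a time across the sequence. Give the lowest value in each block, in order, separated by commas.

[9, 4, 12, -6] → min -6
[4, 12, -6, -9] → min -9
[12, -6, -9, 3] → min -9
[-6, -9, 3, -8] → min -9
[-9, 3, -8, -5] → min -9
[3, -8, -5, 11] → min -8
[-8, -5, 11, -7] → min -8
[-5, 11, -7, 0] → min -7
[11, -7, 0, 6] → min -7
[-7, 0, 6, -5] → min -7
[0, 6, -5, 10] → min -5

-6, -9, -9, -9, -9, -8, -8, -7, -7, -7, -5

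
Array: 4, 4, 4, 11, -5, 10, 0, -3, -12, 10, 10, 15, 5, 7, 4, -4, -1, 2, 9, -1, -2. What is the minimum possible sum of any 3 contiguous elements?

-15

[4, 4, 4] → sum 12
[4, 4, 11] → sum 19
[4, 11, -5] → sum 10
[11, -5, 10] → sum 16
[-5, 10, 0] → sum 5
[10, 0, -3] → sum 7
[0, -3, -12] → sum -15
[-3, -12, 10] → sum -5
[-12, 10, 10] → sum 8
[10, 10, 15] → sum 35
[10, 15, 5] → sum 30
[15, 5, 7] → sum 27
[5, 7, 4] → sum 16
[7, 4, -4] → sum 7
[4, -4, -1] → sum -1
[-4, -1, 2] → sum -3
[-1, 2, 9] → sum 10
[2, 9, -1] → sum 10
[9, -1, -2] → sum 6
Minimum of these is -15.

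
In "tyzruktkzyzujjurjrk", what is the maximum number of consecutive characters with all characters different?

6

add t: [t] len 1
add y: [t, y] len 2
add z: [t, y, z] len 3
add r: [t, y, z, r] len 4
add u: [t, y, z, r, u] len 5
add k: [t, y, z, r, u, k] len 6
add t (repeat t, move left end past it): [y, z, r, u, k, t] len 6
add k (repeat k, move left end past it): [t, k] len 2
add z: [t, k, z] len 3
add y: [t, k, z, y] len 4
add z (repeat z, move left end past it): [y, z] len 2
add u: [y, z, u] len 3
add j: [y, z, u, j] len 4
add j (repeat j, move left end past it): [j] len 1
add u: [j, u] len 2
add r: [j, u, r] len 3
add j (repeat j, move left end past it): [u, r, j] len 3
add r (repeat r, move left end past it): [j, r] len 2
add k: [j, r, k] len 3
Longest all-distinct length: 6.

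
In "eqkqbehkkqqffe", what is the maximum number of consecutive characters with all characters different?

add e: [e] len 1
add q: [e, q] len 2
add k: [e, q, k] len 3
add q (repeat q, move left end past it): [k, q] len 2
add b: [k, q, b] len 3
add e: [k, q, b, e] len 4
add h: [k, q, b, e, h] len 5
add k (repeat k, move left end past it): [q, b, e, h, k] len 5
add k (repeat k, move left end past it): [k] len 1
add q: [k, q] len 2
add q (repeat q, move left end past it): [q] len 1
add f: [q, f] len 2
add f (repeat f, move left end past it): [f] len 1
add e: [f, e] len 2
Longest all-distinct length: 5.

5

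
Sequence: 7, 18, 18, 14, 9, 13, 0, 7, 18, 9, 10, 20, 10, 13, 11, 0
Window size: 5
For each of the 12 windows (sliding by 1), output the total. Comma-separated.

Sliding a size-5 window across the 16 values:
(7, 18, 18, 14, 9) → sum 66
(18, 18, 14, 9, 13) → sum 72
(18, 14, 9, 13, 0) → sum 54
(14, 9, 13, 0, 7) → sum 43
(9, 13, 0, 7, 18) → sum 47
(13, 0, 7, 18, 9) → sum 47
(0, 7, 18, 9, 10) → sum 44
(7, 18, 9, 10, 20) → sum 64
(18, 9, 10, 20, 10) → sum 67
(9, 10, 20, 10, 13) → sum 62
(10, 20, 10, 13, 11) → sum 64
(20, 10, 13, 11, 0) → sum 54

66, 72, 54, 43, 47, 47, 44, 64, 67, 62, 64, 54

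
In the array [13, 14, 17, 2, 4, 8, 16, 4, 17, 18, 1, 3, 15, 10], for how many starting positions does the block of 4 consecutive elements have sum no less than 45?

13 14 17 2 → sum 46  ≥ 45 ✓
14 17 2 4 → sum 37
17 2 4 8 → sum 31
2 4 8 16 → sum 30
4 8 16 4 → sum 32
8 16 4 17 → sum 45  ≥ 45 ✓
16 4 17 18 → sum 55  ≥ 45 ✓
4 17 18 1 → sum 40
17 18 1 3 → sum 39
18 1 3 15 → sum 37
1 3 15 10 → sum 29
3 windows satisfy the condition.

3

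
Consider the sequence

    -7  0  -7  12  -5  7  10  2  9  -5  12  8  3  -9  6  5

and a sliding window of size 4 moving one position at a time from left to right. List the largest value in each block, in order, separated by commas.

(-7, 0, -7, 12) → max 12
(0, -7, 12, -5) → max 12
(-7, 12, -5, 7) → max 12
(12, -5, 7, 10) → max 12
(-5, 7, 10, 2) → max 10
(7, 10, 2, 9) → max 10
(10, 2, 9, -5) → max 10
(2, 9, -5, 12) → max 12
(9, -5, 12, 8) → max 12
(-5, 12, 8, 3) → max 12
(12, 8, 3, -9) → max 12
(8, 3, -9, 6) → max 8
(3, -9, 6, 5) → max 6

12, 12, 12, 12, 10, 10, 10, 12, 12, 12, 12, 8, 6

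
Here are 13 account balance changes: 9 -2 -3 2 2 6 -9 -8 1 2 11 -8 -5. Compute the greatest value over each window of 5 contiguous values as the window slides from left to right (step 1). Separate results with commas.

Sliding a size-5 window across the 13 values:
[9, -2, -3, 2, 2] → max 9
[-2, -3, 2, 2, 6] → max 6
[-3, 2, 2, 6, -9] → max 6
[2, 2, 6, -9, -8] → max 6
[2, 6, -9, -8, 1] → max 6
[6, -9, -8, 1, 2] → max 6
[-9, -8, 1, 2, 11] → max 11
[-8, 1, 2, 11, -8] → max 11
[1, 2, 11, -8, -5] → max 11

9, 6, 6, 6, 6, 6, 11, 11, 11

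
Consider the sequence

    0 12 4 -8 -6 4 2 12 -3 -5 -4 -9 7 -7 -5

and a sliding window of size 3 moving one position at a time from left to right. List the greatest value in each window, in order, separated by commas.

12, 12, 4, 4, 4, 12, 12, 12, -3, -4, 7, 7, 7

Sliding a size-3 window across the 15 values:
[0, 12, 4] → max 12
[12, 4, -8] → max 12
[4, -8, -6] → max 4
[-8, -6, 4] → max 4
[-6, 4, 2] → max 4
[4, 2, 12] → max 12
[2, 12, -3] → max 12
[12, -3, -5] → max 12
[-3, -5, -4] → max -3
[-5, -4, -9] → max -4
[-4, -9, 7] → max 7
[-9, 7, -7] → max 7
[7, -7, -5] → max 7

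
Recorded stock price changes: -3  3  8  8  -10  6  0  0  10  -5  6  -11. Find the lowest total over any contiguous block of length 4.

Window sums for each of the 9 positions:
(-3, 3, 8, 8) → sum 16
(3, 8, 8, -10) → sum 9
(8, 8, -10, 6) → sum 12
(8, -10, 6, 0) → sum 4
(-10, 6, 0, 0) → sum -4
(6, 0, 0, 10) → sum 16
(0, 0, 10, -5) → sum 5
(0, 10, -5, 6) → sum 11
(10, -5, 6, -11) → sum 0
Lowest of these is -4.

-4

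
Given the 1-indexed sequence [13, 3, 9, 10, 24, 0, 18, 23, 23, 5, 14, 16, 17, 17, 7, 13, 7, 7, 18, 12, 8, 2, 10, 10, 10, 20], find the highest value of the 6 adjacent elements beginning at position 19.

Elements at indices 19..24: 18, 12, 8, 2, 10, 10
max(18, 12, 8, 2, 10, 10) = 18

18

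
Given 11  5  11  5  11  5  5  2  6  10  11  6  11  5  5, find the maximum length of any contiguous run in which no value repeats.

5

[11] len 1
[11, 5] len 2
[5, 11] len 2
[11, 5] len 2
[5, 11] len 2
[11, 5] len 2
[5] len 1
[5, 2] len 2
[5, 2, 6] len 3
[5, 2, 6, 10] len 4
[5, 2, 6, 10, 11] len 5
[10, 11, 6] len 3
[6, 11] len 2
[6, 11, 5] len 3
[5] len 1
Longest all-distinct length: 5.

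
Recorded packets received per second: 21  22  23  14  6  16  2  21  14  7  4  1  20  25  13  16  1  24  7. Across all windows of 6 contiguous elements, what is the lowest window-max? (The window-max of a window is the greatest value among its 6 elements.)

21

[21, 22, 23, 14, 6, 16] → max 23
[22, 23, 14, 6, 16, 2] → max 23
[23, 14, 6, 16, 2, 21] → max 23
[14, 6, 16, 2, 21, 14] → max 21
[6, 16, 2, 21, 14, 7] → max 21
[16, 2, 21, 14, 7, 4] → max 21
[2, 21, 14, 7, 4, 1] → max 21
[21, 14, 7, 4, 1, 20] → max 21
[14, 7, 4, 1, 20, 25] → max 25
[7, 4, 1, 20, 25, 13] → max 25
[4, 1, 20, 25, 13, 16] → max 25
[1, 20, 25, 13, 16, 1] → max 25
[20, 25, 13, 16, 1, 24] → max 25
[25, 13, 16, 1, 24, 7] → max 25
Lowest of these is 21.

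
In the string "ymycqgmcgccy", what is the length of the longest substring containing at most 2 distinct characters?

[y] 1 distinct, len 1
[y, m] 2 distinct, len 2
[y, m, y] 2 distinct, len 3
[y, c] 2 distinct, len 2
[c, q] 2 distinct, len 2
[q, g] 2 distinct, len 2
[g, m] 2 distinct, len 2
[m, c] 2 distinct, len 2
[c, g] 2 distinct, len 2
[c, g, c] 2 distinct, len 3
[c, g, c, c] 2 distinct, len 4
[c, c, y] 2 distinct, len 3
Longest length with ≤2 distinct: 4.

4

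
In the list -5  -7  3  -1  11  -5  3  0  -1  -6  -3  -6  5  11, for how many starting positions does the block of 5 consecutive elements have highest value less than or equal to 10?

4

[-5, -7, 3, -1, 11] → max 11
[-7, 3, -1, 11, -5] → max 11
[3, -1, 11, -5, 3] → max 11
[-1, 11, -5, 3, 0] → max 11
[11, -5, 3, 0, -1] → max 11
[-5, 3, 0, -1, -6] → max 3  ≤ 10 ✓
[3, 0, -1, -6, -3] → max 3  ≤ 10 ✓
[0, -1, -6, -3, -6] → max 0  ≤ 10 ✓
[-1, -6, -3, -6, 5] → max 5  ≤ 10 ✓
[-6, -3, -6, 5, 11] → max 11
4 windows satisfy the condition.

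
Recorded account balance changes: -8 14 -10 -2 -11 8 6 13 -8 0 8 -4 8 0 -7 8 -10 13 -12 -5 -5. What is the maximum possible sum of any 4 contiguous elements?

19

[-8, 14, -10, -2] → sum -6
[14, -10, -2, -11] → sum -9
[-10, -2, -11, 8] → sum -15
[-2, -11, 8, 6] → sum 1
[-11, 8, 6, 13] → sum 16
[8, 6, 13, -8] → sum 19
[6, 13, -8, 0] → sum 11
[13, -8, 0, 8] → sum 13
[-8, 0, 8, -4] → sum -4
[0, 8, -4, 8] → sum 12
[8, -4, 8, 0] → sum 12
[-4, 8, 0, -7] → sum -3
[8, 0, -7, 8] → sum 9
[0, -7, 8, -10] → sum -9
[-7, 8, -10, 13] → sum 4
[8, -10, 13, -12] → sum -1
[-10, 13, -12, -5] → sum -14
[13, -12, -5, -5] → sum -9
Maximum of these is 19.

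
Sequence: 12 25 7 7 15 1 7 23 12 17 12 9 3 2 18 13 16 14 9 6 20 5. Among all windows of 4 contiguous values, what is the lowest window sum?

[12, 25, 7, 7] → sum 51
[25, 7, 7, 15] → sum 54
[7, 7, 15, 1] → sum 30
[7, 15, 1, 7] → sum 30
[15, 1, 7, 23] → sum 46
[1, 7, 23, 12] → sum 43
[7, 23, 12, 17] → sum 59
[23, 12, 17, 12] → sum 64
[12, 17, 12, 9] → sum 50
[17, 12, 9, 3] → sum 41
[12, 9, 3, 2] → sum 26
[9, 3, 2, 18] → sum 32
[3, 2, 18, 13] → sum 36
[2, 18, 13, 16] → sum 49
[18, 13, 16, 14] → sum 61
[13, 16, 14, 9] → sum 52
[16, 14, 9, 6] → sum 45
[14, 9, 6, 20] → sum 49
[9, 6, 20, 5] → sum 40
Lowest of these is 26.

26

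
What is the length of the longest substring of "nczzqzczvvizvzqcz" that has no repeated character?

4

[n] len 1
[n, c] len 2
[n, c, z] len 3
[z] len 1
[z, q] len 2
[q, z] len 2
[q, z, c] len 3
[c, z] len 2
[c, z, v] len 3
[v] len 1
[v, i] len 2
[v, i, z] len 3
[i, z, v] len 3
[v, z] len 2
[v, z, q] len 3
[v, z, q, c] len 4
[q, c, z] len 3
Longest all-distinct length: 4.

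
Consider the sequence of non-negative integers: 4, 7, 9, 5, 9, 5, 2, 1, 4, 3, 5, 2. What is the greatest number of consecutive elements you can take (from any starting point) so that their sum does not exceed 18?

[4] sum 4 len 1
[4, 7] sum 11 len 2
[7, 9] sum 16 len 2
[9, 5] sum 14 len 2
[5, 9] sum 14 len 2
[9, 5] sum 14 len 2
[9, 5, 2] sum 16 len 3
[9, 5, 2, 1] sum 17 len 4
[5, 2, 1, 4] sum 12 len 4
[5, 2, 1, 4, 3] sum 15 len 5
[2, 1, 4, 3, 5] sum 15 len 5
[2, 1, 4, 3, 5, 2] sum 17 len 6
Longest length seen: 6.

6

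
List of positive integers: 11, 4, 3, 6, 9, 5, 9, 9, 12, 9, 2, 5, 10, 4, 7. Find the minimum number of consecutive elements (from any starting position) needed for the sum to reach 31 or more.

4

Extend right; whenever the sum reaches 31, record the length and shrink from the left:
add 11: running sum 11 < 31
add 4: running sum 15 < 31
add 3: running sum 18 < 31
add 6: running sum 24 < 31
add 9: shortest ending here [11, 4, 3, 6, 9] sum 33, len 5
add 5: shortest ending here [11, 4, 3, 6, 9, 5] sum 38, len 6
add 9: shortest ending here [3, 6, 9, 5, 9] sum 32, len 5
add 9: shortest ending here [9, 5, 9, 9] sum 32, len 4
add 12: shortest ending here [5, 9, 9, 12] sum 35, len 4
add 9: shortest ending here [9, 9, 12, 9] sum 39, len 4
add 2: shortest ending here [9, 12, 9, 2] sum 32, len 4
add 5: shortest ending here [9, 12, 9, 2, 5] sum 37, len 5
add 10: shortest ending here [12, 9, 2, 5, 10] sum 38, len 5
add 4: shortest ending here [12, 9, 2, 5, 10, 4] sum 42, len 6
add 7: shortest ending here [9, 2, 5, 10, 4, 7] sum 37, len 6
Shortest qualifying length: 4.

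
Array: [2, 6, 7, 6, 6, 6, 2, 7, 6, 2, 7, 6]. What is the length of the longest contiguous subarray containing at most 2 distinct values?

5

[2] 1 distinct, len 1
[2, 6] 2 distinct, len 2
[6, 7] 2 distinct, len 2
[6, 7, 6] 2 distinct, len 3
[6, 7, 6, 6] 2 distinct, len 4
[6, 7, 6, 6, 6] 2 distinct, len 5
[6, 6, 6, 2] 2 distinct, len 4
[2, 7] 2 distinct, len 2
[7, 6] 2 distinct, len 2
[6, 2] 2 distinct, len 2
[2, 7] 2 distinct, len 2
[7, 6] 2 distinct, len 2
Longest length with ≤2 distinct: 5.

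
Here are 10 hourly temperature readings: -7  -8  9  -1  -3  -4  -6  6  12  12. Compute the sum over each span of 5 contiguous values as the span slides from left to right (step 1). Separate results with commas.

-10, -7, -5, -8, 5, 20

Sliding a size-5 window across the 10 values:
[-7, -8, 9, -1, -3] → sum -10
[-8, 9, -1, -3, -4] → sum -7
[9, -1, -3, -4, -6] → sum -5
[-1, -3, -4, -6, 6] → sum -8
[-3, -4, -6, 6, 12] → sum 5
[-4, -6, 6, 12, 12] → sum 20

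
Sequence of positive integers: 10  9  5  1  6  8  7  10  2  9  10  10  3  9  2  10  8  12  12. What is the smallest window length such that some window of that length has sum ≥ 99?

13

Extend right; whenever the sum reaches 99, record the length and shrink from the left:
add 10: running sum 10 < 99
add 9: running sum 19 < 99
add 5: running sum 24 < 99
add 1: running sum 25 < 99
add 6: running sum 31 < 99
add 8: running sum 39 < 99
add 7: running sum 46 < 99
add 10: running sum 56 < 99
add 2: running sum 58 < 99
add 9: running sum 67 < 99
add 10: running sum 77 < 99
add 10: running sum 87 < 99
add 3: running sum 90 < 99
add 9: shortest ending here [10, 9, 5, 1, 6, 8, 7, 10, 2, 9, 10, 10, 3, 9] sum 99, len 14
add 2: shortest ending here [10, 9, 5, 1, 6, 8, 7, 10, 2, 9, 10, 10, 3, 9, 2] sum 101, len 15
add 10: shortest ending here [9, 5, 1, 6, 8, 7, 10, 2, 9, 10, 10, 3, 9, 2, 10] sum 101, len 15
add 8: shortest ending here [5, 1, 6, 8, 7, 10, 2, 9, 10, 10, 3, 9, 2, 10, 8] sum 100, len 15
add 12: shortest ending here [8, 7, 10, 2, 9, 10, 10, 3, 9, 2, 10, 8, 12] sum 100, len 13
add 12: shortest ending here [7, 10, 2, 9, 10, 10, 3, 9, 2, 10, 8, 12, 12] sum 104, len 13
Shortest qualifying length: 13.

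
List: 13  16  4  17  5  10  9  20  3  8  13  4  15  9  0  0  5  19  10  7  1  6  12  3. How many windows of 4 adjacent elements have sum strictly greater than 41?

13 16 4 17 → sum 50  > 41 ✓
16 4 17 5 → sum 42  > 41 ✓
4 17 5 10 → sum 36
17 5 10 9 → sum 41
5 10 9 20 → sum 44  > 41 ✓
10 9 20 3 → sum 42  > 41 ✓
9 20 3 8 → sum 40
20 3 8 13 → sum 44  > 41 ✓
3 8 13 4 → sum 28
8 13 4 15 → sum 40
13 4 15 9 → sum 41
4 15 9 0 → sum 28
15 9 0 0 → sum 24
9 0 0 5 → sum 14
0 0 5 19 → sum 24
0 5 19 10 → sum 34
5 19 10 7 → sum 41
19 10 7 1 → sum 37
10 7 1 6 → sum 24
7 1 6 12 → sum 26
1 6 12 3 → sum 22
5 windows satisfy the condition.

5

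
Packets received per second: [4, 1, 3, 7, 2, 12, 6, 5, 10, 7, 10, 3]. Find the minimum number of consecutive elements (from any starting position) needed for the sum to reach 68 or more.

12

add 4: running sum 4 < 68
add 1: running sum 5 < 68
add 3: running sum 8 < 68
add 7: running sum 15 < 68
add 2: running sum 17 < 68
add 12: running sum 29 < 68
add 6: running sum 35 < 68
add 5: running sum 40 < 68
add 10: running sum 50 < 68
add 7: running sum 57 < 68
add 10: running sum 67 < 68
add 3: shortest ending here [4, 1, 3, 7, 2, 12, 6, 5, 10, 7, 10, 3] sum 70, len 12
Shortest qualifying length: 12.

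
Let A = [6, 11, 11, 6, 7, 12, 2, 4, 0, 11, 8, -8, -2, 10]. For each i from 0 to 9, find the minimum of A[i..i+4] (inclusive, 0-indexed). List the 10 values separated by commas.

[6, 11, 11, 6, 7] → min 6
[11, 11, 6, 7, 12] → min 6
[11, 6, 7, 12, 2] → min 2
[6, 7, 12, 2, 4] → min 2
[7, 12, 2, 4, 0] → min 0
[12, 2, 4, 0, 11] → min 0
[2, 4, 0, 11, 8] → min 0
[4, 0, 11, 8, -8] → min -8
[0, 11, 8, -8, -2] → min -8
[11, 8, -8, -2, 10] → min -8

6, 6, 2, 2, 0, 0, 0, -8, -8, -8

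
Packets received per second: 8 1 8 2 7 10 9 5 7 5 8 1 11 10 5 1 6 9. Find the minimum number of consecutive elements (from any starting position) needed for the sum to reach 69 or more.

10

add 8: running sum 8 < 69
add 1: running sum 9 < 69
add 8: running sum 17 < 69
add 2: running sum 19 < 69
add 7: running sum 26 < 69
add 10: running sum 36 < 69
add 9: running sum 45 < 69
add 5: running sum 50 < 69
add 7: running sum 57 < 69
add 5: running sum 62 < 69
end 10: [8, 1, 8, 2, 7, 10, 9, 5, 7, 5, 8] sum 70, len 11
end 11: [8, 1, 8, 2, 7, 10, 9, 5, 7, 5, 8, 1] sum 71, len 12
end 12: [8, 2, 7, 10, 9, 5, 7, 5, 8, 1, 11] sum 73, len 11
end 13: [7, 10, 9, 5, 7, 5, 8, 1, 11, 10] sum 73, len 10
end 14: [10, 9, 5, 7, 5, 8, 1, 11, 10, 5] sum 71, len 10
end 15: [10, 9, 5, 7, 5, 8, 1, 11, 10, 5, 1] sum 72, len 11
end 16: [10, 9, 5, 7, 5, 8, 1, 11, 10, 5, 1, 6] sum 78, len 12
end 17: [9, 5, 7, 5, 8, 1, 11, 10, 5, 1, 6, 9] sum 77, len 12
Shortest qualifying length: 10.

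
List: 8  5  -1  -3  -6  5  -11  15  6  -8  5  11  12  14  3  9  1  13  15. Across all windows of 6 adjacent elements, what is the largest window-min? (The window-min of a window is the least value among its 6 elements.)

3

Window mins for each of the 14 positions:
8 5 -1 -3 -6 5 → min -6
5 -1 -3 -6 5 -11 → min -11
-1 -3 -6 5 -11 15 → min -11
-3 -6 5 -11 15 6 → min -11
-6 5 -11 15 6 -8 → min -11
5 -11 15 6 -8 5 → min -11
-11 15 6 -8 5 11 → min -11
15 6 -8 5 11 12 → min -8
6 -8 5 11 12 14 → min -8
-8 5 11 12 14 3 → min -8
5 11 12 14 3 9 → min 3
11 12 14 3 9 1 → min 1
12 14 3 9 1 13 → min 1
14 3 9 1 13 15 → min 1
Largest of these is 3.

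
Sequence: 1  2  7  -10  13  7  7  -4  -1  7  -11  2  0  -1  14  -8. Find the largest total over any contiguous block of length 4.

23

1 2 7 -10 → sum 0
2 7 -10 13 → sum 12
7 -10 13 7 → sum 17
-10 13 7 7 → sum 17
13 7 7 -4 → sum 23
7 7 -4 -1 → sum 9
7 -4 -1 7 → sum 9
-4 -1 7 -11 → sum -9
-1 7 -11 2 → sum -3
7 -11 2 0 → sum -2
-11 2 0 -1 → sum -10
2 0 -1 14 → sum 15
0 -1 14 -8 → sum 5
Largest of these is 23.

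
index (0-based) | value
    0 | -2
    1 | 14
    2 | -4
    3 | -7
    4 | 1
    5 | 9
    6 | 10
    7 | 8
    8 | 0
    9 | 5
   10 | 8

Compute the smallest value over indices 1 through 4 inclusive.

Elements at indices 1..4: 14, -4, -7, 1
min(14, -4, -7, 1) = -7

-7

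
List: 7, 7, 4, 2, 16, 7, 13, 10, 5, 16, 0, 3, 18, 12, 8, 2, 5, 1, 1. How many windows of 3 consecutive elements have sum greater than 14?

7 7 4 → sum 18  > 14 ✓
7 4 2 → sum 13
4 2 16 → sum 22  > 14 ✓
2 16 7 → sum 25  > 14 ✓
16 7 13 → sum 36  > 14 ✓
7 13 10 → sum 30  > 14 ✓
13 10 5 → sum 28  > 14 ✓
10 5 16 → sum 31  > 14 ✓
5 16 0 → sum 21  > 14 ✓
16 0 3 → sum 19  > 14 ✓
0 3 18 → sum 21  > 14 ✓
3 18 12 → sum 33  > 14 ✓
18 12 8 → sum 38  > 14 ✓
12 8 2 → sum 22  > 14 ✓
8 2 5 → sum 15  > 14 ✓
2 5 1 → sum 8
5 1 1 → sum 7
14 windows satisfy the condition.

14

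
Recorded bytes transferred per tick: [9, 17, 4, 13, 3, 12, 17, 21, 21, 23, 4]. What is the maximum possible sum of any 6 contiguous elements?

[9, 17, 4, 13, 3, 12] → sum 58
[17, 4, 13, 3, 12, 17] → sum 66
[4, 13, 3, 12, 17, 21] → sum 70
[13, 3, 12, 17, 21, 21] → sum 87
[3, 12, 17, 21, 21, 23] → sum 97
[12, 17, 21, 21, 23, 4] → sum 98
Maximum of these is 98.

98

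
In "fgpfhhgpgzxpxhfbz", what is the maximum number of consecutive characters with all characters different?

[f] len 1
[f, g] len 2
[f, g, p] len 3
[g, p, f] len 3
[g, p, f, h] len 4
[h] len 1
[h, g] len 2
[h, g, p] len 3
[p, g] len 2
[p, g, z] len 3
[p, g, z, x] len 4
[g, z, x, p] len 4
[p, x] len 2
[p, x, h] len 3
[p, x, h, f] len 4
[p, x, h, f, b] len 5
[p, x, h, f, b, z] len 6
Longest all-distinct length: 6.

6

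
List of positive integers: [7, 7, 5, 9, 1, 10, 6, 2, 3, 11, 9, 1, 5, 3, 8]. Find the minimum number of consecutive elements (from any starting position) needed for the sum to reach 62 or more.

add 7: running sum 7 < 62
add 7: running sum 14 < 62
add 5: running sum 19 < 62
add 9: running sum 28 < 62
add 1: running sum 29 < 62
add 10: running sum 39 < 62
add 6: running sum 45 < 62
add 2: running sum 47 < 62
add 3: running sum 50 < 62
add 11: running sum 61 < 62
add 9: shortest ending here [7, 5, 9, 1, 10, 6, 2, 3, 11, 9] sum 63, len 10
add 1: shortest ending here [7, 5, 9, 1, 10, 6, 2, 3, 11, 9, 1] sum 64, len 11
add 5: shortest ending here [5, 9, 1, 10, 6, 2, 3, 11, 9, 1, 5] sum 62, len 11
add 3: shortest ending here [5, 9, 1, 10, 6, 2, 3, 11, 9, 1, 5, 3] sum 65, len 12
add 8: shortest ending here [9, 1, 10, 6, 2, 3, 11, 9, 1, 5, 3, 8] sum 68, len 12
Shortest qualifying length: 10.

10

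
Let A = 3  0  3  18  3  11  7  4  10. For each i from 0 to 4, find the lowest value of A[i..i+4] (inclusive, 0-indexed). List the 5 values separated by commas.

0, 0, 3, 3, 3

3 0 3 18 3 → min 0
0 3 18 3 11 → min 0
3 18 3 11 7 → min 3
18 3 11 7 4 → min 3
3 11 7 4 10 → min 3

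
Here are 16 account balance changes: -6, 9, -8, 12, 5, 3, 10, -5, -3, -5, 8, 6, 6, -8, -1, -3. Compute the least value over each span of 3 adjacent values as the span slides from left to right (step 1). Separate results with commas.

-8, -8, -8, 3, 3, -5, -5, -5, -5, -5, 6, -8, -8, -8

Sliding a size-3 window across the 16 values:
-6 9 -8 → min -8
9 -8 12 → min -8
-8 12 5 → min -8
12 5 3 → min 3
5 3 10 → min 3
3 10 -5 → min -5
10 -5 -3 → min -5
-5 -3 -5 → min -5
-3 -5 8 → min -5
-5 8 6 → min -5
8 6 6 → min 6
6 6 -8 → min -8
6 -8 -1 → min -8
-8 -1 -3 → min -8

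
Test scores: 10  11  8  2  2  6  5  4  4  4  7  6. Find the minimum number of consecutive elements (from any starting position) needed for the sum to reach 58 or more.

11

add 10: running sum 10 < 58
add 11: running sum 21 < 58
add 8: running sum 29 < 58
add 2: running sum 31 < 58
add 2: running sum 33 < 58
add 6: running sum 39 < 58
add 5: running sum 44 < 58
add 4: running sum 48 < 58
add 4: running sum 52 < 58
add 4: running sum 56 < 58
end 10: [10, 11, 8, 2, 2, 6, 5, 4, 4, 4, 7] sum 63, len 11
end 11: [11, 8, 2, 2, 6, 5, 4, 4, 4, 7, 6] sum 59, len 11
Shortest qualifying length: 11.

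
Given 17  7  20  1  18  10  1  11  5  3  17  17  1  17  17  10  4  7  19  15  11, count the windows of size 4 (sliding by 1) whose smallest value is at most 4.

[17, 7, 20, 1] → min 1  ≤ 4 ✓
[7, 20, 1, 18] → min 1  ≤ 4 ✓
[20, 1, 18, 10] → min 1  ≤ 4 ✓
[1, 18, 10, 1] → min 1  ≤ 4 ✓
[18, 10, 1, 11] → min 1  ≤ 4 ✓
[10, 1, 11, 5] → min 1  ≤ 4 ✓
[1, 11, 5, 3] → min 1  ≤ 4 ✓
[11, 5, 3, 17] → min 3  ≤ 4 ✓
[5, 3, 17, 17] → min 3  ≤ 4 ✓
[3, 17, 17, 1] → min 1  ≤ 4 ✓
[17, 17, 1, 17] → min 1  ≤ 4 ✓
[17, 1, 17, 17] → min 1  ≤ 4 ✓
[1, 17, 17, 10] → min 1  ≤ 4 ✓
[17, 17, 10, 4] → min 4  ≤ 4 ✓
[17, 10, 4, 7] → min 4  ≤ 4 ✓
[10, 4, 7, 19] → min 4  ≤ 4 ✓
[4, 7, 19, 15] → min 4  ≤ 4 ✓
[7, 19, 15, 11] → min 7
17 windows satisfy the condition.

17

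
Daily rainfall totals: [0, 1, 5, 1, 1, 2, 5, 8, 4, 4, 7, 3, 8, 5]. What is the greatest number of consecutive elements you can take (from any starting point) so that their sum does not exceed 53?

13

Extend to the right; shrink from the left whenever the sum exceeds 53:
→ 0: sum 0, len 1
→ 1: sum 1, len 2
→ 5: sum 6, len 3
→ 1: sum 7, len 4
→ 1: sum 8, len 5
→ 2: sum 10, len 6
→ 5: sum 15, len 7
→ 8: sum 23, len 8
→ 4: sum 27, len 9
→ 4: sum 31, len 10
→ 7: sum 38, len 11
→ 3: sum 41, len 12
→ 8: sum 49, len 13
→ 5 (dropped 0, 1): sum 53, len 12
Longest length seen: 13.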